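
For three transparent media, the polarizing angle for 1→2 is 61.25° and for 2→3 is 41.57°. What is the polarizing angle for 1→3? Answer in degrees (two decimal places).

θ_B ≈ 58.26°

Each Brewster angle gives a ratio: n₂/n₁ = tan 61.25° = 1.8228, n₃/n₂ = tan 41.57° = 0.8869.
Multiplying, n₃/n₁ = 1.8228 × 0.8869 = 1.6166, and θ_B(1→3) = arctan 1.6166 = 58.26°.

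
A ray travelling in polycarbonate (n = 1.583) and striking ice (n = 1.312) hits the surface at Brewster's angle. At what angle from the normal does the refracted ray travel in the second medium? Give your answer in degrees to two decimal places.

θ_t ≈ 50.35°

tan θ_B = n₂/n₁ = 1.312/1.583 = 0.8288, so θ_B = 39.65°.
At Brewster's angle the reflected and refracted rays are perpendicular, so θ_t = 90° − θ_B = 90° − 39.65° = 50.35°.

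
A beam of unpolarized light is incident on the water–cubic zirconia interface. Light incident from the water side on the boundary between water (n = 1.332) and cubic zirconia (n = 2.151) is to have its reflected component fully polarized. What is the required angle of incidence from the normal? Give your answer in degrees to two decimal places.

Here n₂/n₁ = 2.151/1.332 = 1.6149, and Brewster's law gives tan θ_B = n₂/n₁. Taking the arctangent, θ_B = 58.23°.

θ_B ≈ 58.23°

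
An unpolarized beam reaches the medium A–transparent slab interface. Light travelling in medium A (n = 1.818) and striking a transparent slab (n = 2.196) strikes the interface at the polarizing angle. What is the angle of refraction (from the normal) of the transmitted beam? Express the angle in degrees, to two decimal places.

First find Brewster's angle: tan θ_B = 2.196/1.818 = 1.2079, giving θ_B = 50.38°.
At Brewster's angle the reflected and refracted rays are perpendicular, so θ_t = 90° − θ_B = 90° − 50.38° = 39.62°.

θ_t ≈ 39.62°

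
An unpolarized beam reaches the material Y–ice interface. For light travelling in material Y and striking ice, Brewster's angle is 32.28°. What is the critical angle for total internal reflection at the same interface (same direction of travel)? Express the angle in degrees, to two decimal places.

From Brewster, n₂/n₁ = tan θ_B = tan 32.28° = 0.6317.
Then sin θ_c = n₂/n₁ = 0.6317, so θ_c = arcsin 0.6317 = 39.17°.

θ_c ≈ 39.17°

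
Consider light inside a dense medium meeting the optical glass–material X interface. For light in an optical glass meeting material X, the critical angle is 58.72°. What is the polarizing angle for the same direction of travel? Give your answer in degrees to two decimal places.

sin θ_c = n₂/n₁, so n₂/n₁ = sin 58.72° = 0.8546.
Brewster: tan θ_B = n₂/n₁ = 0.8546.
θ_B = arctan(0.8546) = 40.52°.

θ_B ≈ 40.52°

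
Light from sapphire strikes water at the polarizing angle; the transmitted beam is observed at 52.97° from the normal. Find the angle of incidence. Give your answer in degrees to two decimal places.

θ_B ≈ 37.03°

At Brewster's angle the reflected and refracted rays are perpendicular, so θ_B + θ_t = 90°.
θ_B = 90° − 52.97° = 37.03°.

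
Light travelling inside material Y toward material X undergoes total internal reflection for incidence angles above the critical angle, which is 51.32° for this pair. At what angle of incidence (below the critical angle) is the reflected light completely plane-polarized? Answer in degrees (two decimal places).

θ_B ≈ 37.98°

n₂/n₁ = sin θ_c = sin 51.32° = 0.7806.
tan θ_B equals the same ratio, so θ_B = arctan(0.7806) = 37.98°.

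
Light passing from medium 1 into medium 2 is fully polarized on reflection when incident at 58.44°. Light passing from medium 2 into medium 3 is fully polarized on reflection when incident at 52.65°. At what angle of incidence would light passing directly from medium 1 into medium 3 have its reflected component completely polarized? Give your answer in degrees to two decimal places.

θ_B ≈ 64.88°

n₂/n₁ = tan 58.44° = 1.6280 and n₃/n₂ = tan 52.65° = 1.3103.
n₃/n₁ = 2.1332. Then tan θ_B(1→3) = n₃/n₁, so θ_B(1→3) = arctan(2.1332) = 64.88°.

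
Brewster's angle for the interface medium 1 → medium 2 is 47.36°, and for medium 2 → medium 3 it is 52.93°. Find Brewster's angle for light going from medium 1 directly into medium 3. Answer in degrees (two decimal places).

θ_B ≈ 55.17°

n₂/n₁ = tan 47.36° = 1.0860 and n₃/n₂ = tan 52.93° = 1.3237.
Multiplying, n₃/n₁ = 1.0860 × 1.3237 = 1.4375, and θ_B(1→3) = arctan 1.4375 = 55.17°.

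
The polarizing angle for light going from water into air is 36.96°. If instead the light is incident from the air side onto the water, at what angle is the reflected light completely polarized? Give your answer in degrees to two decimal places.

θ_B' ≈ 53.04°

tan θ_B' = n₁/n₂ = 1/tan θ_B, so θ_B' = 90° − θ_B.
θ_B' = 90° − 36.96° = 53.04°.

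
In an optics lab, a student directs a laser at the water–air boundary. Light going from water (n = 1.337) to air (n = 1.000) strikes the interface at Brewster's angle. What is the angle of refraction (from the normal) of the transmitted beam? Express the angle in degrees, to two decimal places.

tan θ_B = n₂/n₁ = 1.000/1.337 = 0.7479, so θ_B = 36.79°.
The refracted ray is perpendicular to the reflected ray, so θ_t = 90° − θ_B = 53.21°.

θ_t ≈ 53.21°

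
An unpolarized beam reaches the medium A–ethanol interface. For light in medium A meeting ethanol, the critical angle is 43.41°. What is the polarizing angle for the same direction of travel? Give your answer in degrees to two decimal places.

θ_B ≈ 34.50°

n₂/n₁ = sin θ_c = sin 43.41° = 0.6872.
tan θ_B equals the same ratio, so θ_B = arctan(0.6872) = 34.50°.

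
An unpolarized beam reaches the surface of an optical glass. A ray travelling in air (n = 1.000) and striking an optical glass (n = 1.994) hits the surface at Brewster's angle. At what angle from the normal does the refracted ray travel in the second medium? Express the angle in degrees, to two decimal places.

First find Brewster's angle: tan θ_B = 1.994/1.000 = 1.9940, giving θ_B = 63.37°.
The refracted ray is perpendicular to the reflected ray, so θ_t = 90° − θ_B = 26.63°.

θ_t ≈ 26.63°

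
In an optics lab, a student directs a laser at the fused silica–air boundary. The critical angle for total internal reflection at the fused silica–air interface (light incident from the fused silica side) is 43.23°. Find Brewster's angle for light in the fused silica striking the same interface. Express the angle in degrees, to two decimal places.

θ_B ≈ 34.41°

sin θ_c = n₂/n₁, so n₂/n₁ = sin 43.23° = 0.6849.
Brewster: tan θ_B = n₂/n₁ = 0.6849.
θ_B = arctan(0.6849) = 34.41°.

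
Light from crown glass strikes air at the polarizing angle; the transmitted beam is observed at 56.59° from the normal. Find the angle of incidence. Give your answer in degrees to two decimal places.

Brewster's condition makes the reflected and refracted beams perpendicular: θ_B + θ_t = 90°.
θ_B = 90° − 56.59° = 33.41°.

θ_B ≈ 33.41°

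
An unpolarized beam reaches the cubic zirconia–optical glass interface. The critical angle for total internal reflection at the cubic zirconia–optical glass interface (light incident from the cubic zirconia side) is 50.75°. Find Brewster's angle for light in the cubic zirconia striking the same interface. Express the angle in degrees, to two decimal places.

n₂/n₁ = sin θ_c = sin 50.75° = 0.7744.
tan θ_B equals the same ratio, so θ_B = arctan(0.7744) = 37.75°.

θ_B ≈ 37.75°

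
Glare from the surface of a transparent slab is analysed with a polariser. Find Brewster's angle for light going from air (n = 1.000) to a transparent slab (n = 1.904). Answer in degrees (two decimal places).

Here n₂/n₁ = 1.904/1.000 = 1.9040, and Brewster's law gives tan θ_B = n₂/n₁. Taking the arctangent, θ_B = 62.29°.

θ_B ≈ 62.29°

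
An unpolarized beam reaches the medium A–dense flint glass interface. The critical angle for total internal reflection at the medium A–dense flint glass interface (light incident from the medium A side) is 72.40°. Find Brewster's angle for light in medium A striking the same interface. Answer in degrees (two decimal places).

θ_B ≈ 43.63°

n₂/n₁ = sin θ_c = sin 72.40° = 0.9532.
tan θ_B equals the same ratio, so θ_B = arctan(0.9532) = 43.63°.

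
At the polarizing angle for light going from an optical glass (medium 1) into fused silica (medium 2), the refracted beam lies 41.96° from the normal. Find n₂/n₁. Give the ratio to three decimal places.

n₂/n₁ ≈ 1.112

At Brewster incidence θ_B = 90° − θ_t = 90° − 41.96° = 48.04°.
tan θ_B = n₂/n₁, so n₂/n₁ = tan 48.04° = 1.112.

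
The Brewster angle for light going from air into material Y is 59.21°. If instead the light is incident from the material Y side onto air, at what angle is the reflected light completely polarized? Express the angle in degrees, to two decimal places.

Reversing the direction swaps n₁ and n₂, so tan θ_B' = 1/tan θ_B and θ_B' = 90° − θ_B.
Hence θ_B' = 90° − 59.21° = 30.79°.

θ_B' ≈ 30.79°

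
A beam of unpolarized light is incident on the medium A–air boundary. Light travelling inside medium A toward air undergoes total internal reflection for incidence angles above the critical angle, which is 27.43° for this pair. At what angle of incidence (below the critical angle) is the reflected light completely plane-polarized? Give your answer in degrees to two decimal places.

n₂/n₁ = sin θ_c = sin 27.43° = 0.4607.
tan θ_B equals the same ratio, so θ_B = arctan(0.4607) = 24.73°.

θ_B ≈ 24.73°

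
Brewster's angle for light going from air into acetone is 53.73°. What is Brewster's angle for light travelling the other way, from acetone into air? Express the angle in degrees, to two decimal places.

The two Brewster angles are complementary: θ_B' = 90° − θ_B = 90° − 53.73° = 36.27°.

θ_B' ≈ 36.27°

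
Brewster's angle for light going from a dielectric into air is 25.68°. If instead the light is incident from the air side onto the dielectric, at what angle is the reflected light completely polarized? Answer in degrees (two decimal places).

tan θ_B' = n₁/n₂ = 1/tan θ_B, so θ_B' = 90° − θ_B.
θ_B' = 90° − 25.68° = 64.32°.

θ_B' ≈ 64.32°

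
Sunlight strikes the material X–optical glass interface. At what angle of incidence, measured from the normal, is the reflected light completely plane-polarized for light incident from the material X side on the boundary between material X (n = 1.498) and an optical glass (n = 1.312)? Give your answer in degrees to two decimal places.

Here n₂/n₁ = 1.312/1.498 = 0.8758, and Brewster's law gives tan θ_B = n₂/n₁. Taking the arctangent, θ_B = 41.21°.

θ_B ≈ 41.21°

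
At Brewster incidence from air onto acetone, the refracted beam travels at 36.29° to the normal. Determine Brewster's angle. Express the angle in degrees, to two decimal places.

θ_B ≈ 53.71°

Since the reflected and refracted rays are at right angles at the polarizing angle, θ_B + θ_t = 90°.
θ_B = 90° − 36.29° = 53.71°.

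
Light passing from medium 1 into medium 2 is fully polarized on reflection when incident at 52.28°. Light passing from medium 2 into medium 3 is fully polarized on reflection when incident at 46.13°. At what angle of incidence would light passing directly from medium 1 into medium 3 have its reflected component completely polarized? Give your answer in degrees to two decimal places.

θ_B ≈ 53.37°

tan θ_B(1→2) = n₂/n₁ = tan 52.28° = 1.2929.
tan θ_B(2→3) = n₃/n₂ = tan 46.13° = 1.0402.
So n₃/n₁ = (n₂/n₁)(n₃/n₂) = 1.2929 × 1.0402 = 1.3449.
θ_B(1→3) = arctan(1.3449) = 53.37°.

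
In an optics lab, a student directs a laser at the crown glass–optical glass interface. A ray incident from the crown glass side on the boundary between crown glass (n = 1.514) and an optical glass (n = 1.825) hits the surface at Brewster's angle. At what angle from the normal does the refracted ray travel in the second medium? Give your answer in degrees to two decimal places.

First find Brewster's angle: tan θ_B = 1.825/1.514 = 1.2054, giving θ_B = 50.32°.
The refracted ray is perpendicular to the reflected ray, so θ_t = 90° − θ_B = 39.68°.

θ_t ≈ 39.68°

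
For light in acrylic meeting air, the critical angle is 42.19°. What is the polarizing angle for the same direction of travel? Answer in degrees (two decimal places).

At the critical angle sin θ_c = n₂/n₁, giving n₂/n₁ = sin 42.19° = 0.6716.
Then tan θ_B = n₂/n₁ = 0.6716, so θ_B = arctan 0.6716 = 33.88°.

θ_B ≈ 33.88°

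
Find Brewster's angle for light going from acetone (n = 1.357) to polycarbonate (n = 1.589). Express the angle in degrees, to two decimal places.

θ_B ≈ 49.50°

Brewster's condition: tan θ_B = n₂/n₁ = 1.589/1.357 = 1.1710. Taking the arctangent, θ_B = 49.50°.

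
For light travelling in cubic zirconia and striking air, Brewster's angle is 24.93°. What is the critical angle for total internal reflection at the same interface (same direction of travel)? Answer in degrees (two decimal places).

n₂/n₁ = tan 24.93° = 0.4648; the critical angle satisfies sin θ_c = n₂/n₁.
θ_c = arcsin(0.4648) = 27.70°.

θ_c ≈ 27.70°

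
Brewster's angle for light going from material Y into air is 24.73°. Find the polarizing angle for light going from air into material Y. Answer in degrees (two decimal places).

tan θ_B' = n₁/n₂ = 1/tan θ_B, so θ_B' = 90° − θ_B.
θ_B' = 90° − 24.73° = 65.27°.

θ_B' ≈ 65.27°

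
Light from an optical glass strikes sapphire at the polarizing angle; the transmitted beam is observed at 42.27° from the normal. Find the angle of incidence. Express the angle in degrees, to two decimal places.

θ_B ≈ 47.73°

Since the reflected and refracted rays are at right angles at the polarizing angle, θ_B + θ_t = 90°.
θ_B = 90° − 42.27° = 47.73°.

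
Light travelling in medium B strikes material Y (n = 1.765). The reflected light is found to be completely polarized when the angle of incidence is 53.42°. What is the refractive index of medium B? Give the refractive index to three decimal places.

n ≈ 1.310

At the polarizing angle, tan θ_B = n₂/n₁ with n₁ on the incident side (medium B) and n₂ on the transmitted side (material Y).
n₁ = n₂ / tan θ_B = 1.765 / tan 53.42° = 1.310.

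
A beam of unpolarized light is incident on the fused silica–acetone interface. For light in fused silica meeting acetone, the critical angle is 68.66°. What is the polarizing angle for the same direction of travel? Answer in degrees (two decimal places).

n₂/n₁ = sin θ_c = sin 68.66° = 0.9314.
tan θ_B equals the same ratio, so θ_B = arctan(0.9314) = 42.97°.

θ_B ≈ 42.97°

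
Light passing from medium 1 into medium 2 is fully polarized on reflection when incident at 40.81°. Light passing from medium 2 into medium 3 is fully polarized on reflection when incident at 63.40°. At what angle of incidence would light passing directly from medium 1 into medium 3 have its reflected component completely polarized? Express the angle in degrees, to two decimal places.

n₂/n₁ = tan 40.81° = 0.8635 and n₃/n₂ = tan 63.40° = 1.9970.
So n₃/n₁ = (n₂/n₁)(n₃/n₂) = 0.8635 × 1.9970 = 1.7243.
θ_B(1→3) = arctan(1.7243) = 59.89°.

θ_B ≈ 59.89°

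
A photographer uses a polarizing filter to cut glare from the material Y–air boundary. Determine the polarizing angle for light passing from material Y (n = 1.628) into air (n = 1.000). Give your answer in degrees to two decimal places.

θ_B ≈ 31.56°

At Brewster's angle the reflected and refracted rays are perpendicular, which with Snell's law gives tan θ_B = n₂/n₁.
Brewster's condition: tan θ_B = n₂/n₁ = 1.000/1.628 = 0.6143.
So θ_B = arctan 0.6143 = 31.56°.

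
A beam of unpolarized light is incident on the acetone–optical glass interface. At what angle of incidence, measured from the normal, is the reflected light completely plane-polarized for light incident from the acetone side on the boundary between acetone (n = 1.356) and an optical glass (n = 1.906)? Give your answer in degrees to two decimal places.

Brewster's condition: tan θ_B = n₂/n₁ = 1.906/1.356 = 1.4056.
θ_B = arctan(1.4056) = 54.57°.

θ_B ≈ 54.57°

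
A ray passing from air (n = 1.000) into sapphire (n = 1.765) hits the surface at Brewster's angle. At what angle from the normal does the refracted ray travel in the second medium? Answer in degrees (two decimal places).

θ_B = arctan(n₂/n₁) = arctan(1.765/1.000) = 60.47°.
At Brewster's angle the reflected and refracted rays are perpendicular, so θ_t = 90° − θ_B = 90° − 60.47° = 29.53°.

θ_t ≈ 29.53°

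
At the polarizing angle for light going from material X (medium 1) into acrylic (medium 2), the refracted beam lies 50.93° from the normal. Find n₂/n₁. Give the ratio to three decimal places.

At Brewster incidence θ_B = 90° − θ_t = 90° − 50.93° = 39.07°.
tan θ_B = n₂/n₁, so n₂/n₁ = tan 39.07° = 0.812.

n₂/n₁ ≈ 0.812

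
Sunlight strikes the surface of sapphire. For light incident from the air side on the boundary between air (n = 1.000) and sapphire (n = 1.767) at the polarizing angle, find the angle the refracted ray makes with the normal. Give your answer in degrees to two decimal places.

θ_t ≈ 29.51°

tan θ_B = n₂/n₁ = 1.767/1.000 = 1.7670, so θ_B = 60.49°.
The refracted ray is perpendicular to the reflected ray, so θ_t = 90° − θ_B = 29.51°.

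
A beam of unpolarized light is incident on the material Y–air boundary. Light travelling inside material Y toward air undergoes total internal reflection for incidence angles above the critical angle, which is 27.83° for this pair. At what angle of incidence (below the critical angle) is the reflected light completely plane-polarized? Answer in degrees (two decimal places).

θ_B ≈ 25.03°

n₂/n₁ = sin θ_c = sin 27.83° = 0.4668.
tan θ_B equals the same ratio, so θ_B = arctan(0.4668) = 25.03°.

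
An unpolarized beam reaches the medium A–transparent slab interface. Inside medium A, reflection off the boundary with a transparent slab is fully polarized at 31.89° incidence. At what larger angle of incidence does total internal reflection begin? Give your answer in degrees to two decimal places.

θ_c ≈ 38.48°

tan θ_B = n₂/n₁ = tan 31.89° = 0.6222.
Total internal reflection: sin θ_c = n₂/n₁ = 0.6222.
θ_c = arcsin(0.6222) = 38.48°.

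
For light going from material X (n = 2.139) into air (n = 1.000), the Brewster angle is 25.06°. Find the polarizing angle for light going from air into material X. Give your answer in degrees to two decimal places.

θ_B' ≈ 64.94°

Reversing the direction swaps n₁ and n₂, so tan θ_B' = 1/tan θ_B and θ_B' = 90° − θ_B.
Hence θ_B' = 90° − 25.06° = 64.94°.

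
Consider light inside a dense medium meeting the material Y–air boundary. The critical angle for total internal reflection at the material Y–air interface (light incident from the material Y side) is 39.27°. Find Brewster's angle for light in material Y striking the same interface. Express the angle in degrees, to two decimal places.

At the critical angle sin θ_c = n₂/n₁, giving n₂/n₁ = sin 39.27° = 0.6330.
Then tan θ_B = n₂/n₁ = 0.6330, so θ_B = arctan 0.6330 = 32.33°.

θ_B ≈ 32.33°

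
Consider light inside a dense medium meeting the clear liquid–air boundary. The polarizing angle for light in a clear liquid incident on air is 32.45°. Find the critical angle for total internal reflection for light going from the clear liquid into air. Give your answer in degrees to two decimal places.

θ_c ≈ 39.48°

tan θ_B = n₂/n₁ = tan 32.45° = 0.6358.
Total internal reflection: sin θ_c = n₂/n₁ = 0.6358.
θ_c = arcsin(0.6358) = 39.48°.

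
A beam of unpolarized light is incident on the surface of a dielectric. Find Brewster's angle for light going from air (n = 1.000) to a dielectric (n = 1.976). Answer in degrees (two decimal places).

θ_B ≈ 63.16°

tan θ_B = n₂/n₁ = 1.976/1.000 = 1.9760.
So θ_B = arctan 1.9760 = 63.16°.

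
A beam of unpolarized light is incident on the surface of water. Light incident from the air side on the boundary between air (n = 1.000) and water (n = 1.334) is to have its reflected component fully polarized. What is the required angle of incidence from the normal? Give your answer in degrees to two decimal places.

θ_B ≈ 53.14°

At Brewster's angle the reflected and refracted rays are perpendicular, which with Snell's law gives tan θ_B = n₂/n₁.
Brewster's condition: tan θ_B = n₂/n₁ = 1.334/1.000 = 1.3340. Taking the arctangent, θ_B = 53.14°.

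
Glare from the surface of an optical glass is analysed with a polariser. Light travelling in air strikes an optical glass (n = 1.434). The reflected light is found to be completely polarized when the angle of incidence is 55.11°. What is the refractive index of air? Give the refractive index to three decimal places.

Full polarization of the reflected beam means tan θ_B = n₂/n₁, where n₁ is the incident medium (air).
n₁ = n₂ / tan θ_B = 1.434 / tan 55.11° = 1.000.

n ≈ 1.000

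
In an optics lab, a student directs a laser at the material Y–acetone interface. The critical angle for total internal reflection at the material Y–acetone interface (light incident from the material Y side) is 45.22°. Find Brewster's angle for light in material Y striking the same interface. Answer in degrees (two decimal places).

sin θ_c = n₂/n₁, so n₂/n₁ = sin 45.22° = 0.7098.
Brewster: tan θ_B = n₂/n₁ = 0.7098.
θ_B = arctan(0.7098) = 35.37°.

θ_B ≈ 35.37°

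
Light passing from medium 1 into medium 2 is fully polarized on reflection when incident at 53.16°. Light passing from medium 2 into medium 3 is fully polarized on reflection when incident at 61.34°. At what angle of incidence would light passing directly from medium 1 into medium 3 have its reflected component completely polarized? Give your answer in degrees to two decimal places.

tan θ_B(1→2) = n₂/n₁ = tan 53.16° = 1.3348.
tan θ_B(2→3) = n₃/n₂ = tan 61.34° = 1.8296.
Multiplying, n₃/n₁ = 1.3348 × 1.8296 = 2.4421, and θ_B(1→3) = arctan 2.4421 = 67.73°.

θ_B ≈ 67.73°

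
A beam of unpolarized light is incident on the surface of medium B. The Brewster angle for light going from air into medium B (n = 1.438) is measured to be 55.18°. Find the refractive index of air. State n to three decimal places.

At the Brewster angle, tan θ_B = n₂/n₁ with n₁ on the incident side (air) and n₂ on the transmitted side (medium B).
n₁ = n₂ / tan θ_B = 1.438 / tan 55.18° = 1.000.

n ≈ 1.000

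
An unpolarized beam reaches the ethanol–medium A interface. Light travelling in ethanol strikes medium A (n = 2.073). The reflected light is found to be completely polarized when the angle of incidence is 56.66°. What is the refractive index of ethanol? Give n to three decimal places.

n ≈ 1.364

Full polarization of the reflected beam means tan θ_B = n₂/n₁, where n₁ is the incident medium (ethanol).
n₁ = n₂ / tan θ_B = 2.073 / tan 56.66° = 1.364.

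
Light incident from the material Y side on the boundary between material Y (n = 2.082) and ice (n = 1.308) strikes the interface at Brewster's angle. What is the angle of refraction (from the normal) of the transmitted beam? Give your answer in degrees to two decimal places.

First find Brewster's angle: tan θ_B = 1.308/2.082 = 0.6282, giving θ_B = 32.14°.
At Brewster's angle the reflected and refracted rays are perpendicular, so θ_t = 90° − θ_B = 90° − 32.14° = 57.86°.

θ_t ≈ 57.86°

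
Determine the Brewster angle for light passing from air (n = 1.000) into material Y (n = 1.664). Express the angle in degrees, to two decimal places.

θ_B ≈ 59.00°

tan θ_B = n₂/n₁ = 1.664/1.000 = 1.6640.
θ_B = arctan(1.6640) = 59.00°.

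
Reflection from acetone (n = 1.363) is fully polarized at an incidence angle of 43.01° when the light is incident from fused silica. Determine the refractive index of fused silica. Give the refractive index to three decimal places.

Full polarization of the reflected beam means tan θ_B = n₂/n₁, where n₁ is the incident medium (fused silica).
n₁ = n₂ / tan θ_B = 1.363 / tan 43.01° = 1.461.

n ≈ 1.461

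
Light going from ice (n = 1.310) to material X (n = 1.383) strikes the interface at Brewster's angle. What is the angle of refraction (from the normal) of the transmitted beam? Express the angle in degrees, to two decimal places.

θ_t ≈ 43.45°

θ_B = arctan(n₂/n₁) = arctan(1.383/1.310) = 46.55°.
The refracted ray is perpendicular to the reflected ray, so θ_t = 90° − θ_B = 43.45°.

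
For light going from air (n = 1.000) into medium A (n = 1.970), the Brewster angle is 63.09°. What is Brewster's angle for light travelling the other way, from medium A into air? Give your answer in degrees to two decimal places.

θ_B' ≈ 26.91°

Reversing the direction swaps n₁ and n₂, so tan θ_B' = 1/tan θ_B and θ_B' = 90° − θ_B.
Hence θ_B' = 90° − 63.09° = 26.91°.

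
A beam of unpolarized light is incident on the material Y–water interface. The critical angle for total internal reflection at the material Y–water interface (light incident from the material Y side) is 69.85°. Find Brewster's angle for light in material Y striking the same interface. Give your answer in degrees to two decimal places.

n₂/n₁ = sin θ_c = sin 69.85° = 0.9388.
tan θ_B equals the same ratio, so θ_B = arctan(0.9388) = 43.19°.

θ_B ≈ 43.19°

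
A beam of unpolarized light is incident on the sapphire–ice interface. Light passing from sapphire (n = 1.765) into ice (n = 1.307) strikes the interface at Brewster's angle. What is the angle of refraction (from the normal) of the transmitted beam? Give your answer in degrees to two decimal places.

θ_t ≈ 53.48°

First find Brewster's angle: tan θ_B = 1.307/1.765 = 0.7405, giving θ_B = 36.52°.
The refracted ray is perpendicular to the reflected ray, so θ_t = 90° − θ_B = 53.48°.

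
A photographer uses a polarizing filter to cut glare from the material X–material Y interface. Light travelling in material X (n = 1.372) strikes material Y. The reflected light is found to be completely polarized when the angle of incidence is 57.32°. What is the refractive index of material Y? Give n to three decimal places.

n ≈ 2.139

At the Brewster angle, tan θ_B = n₂/n₁ with n₁ on the incident side (material X) and n₂ on the transmitted side (material Y).
n₂ = n₁ tan θ_B = 1.372 × tan 57.32° = 2.139.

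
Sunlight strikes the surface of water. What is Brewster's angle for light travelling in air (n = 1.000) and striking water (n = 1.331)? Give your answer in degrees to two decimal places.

At Brewster's angle the reflected and refracted rays are perpendicular, which with Snell's law gives tan θ_B = n₂/n₁.
Brewster's condition: tan θ_B = n₂/n₁ = 1.331/1.000 = 1.3310. Taking the arctangent, θ_B = 53.08°.

θ_B ≈ 53.08°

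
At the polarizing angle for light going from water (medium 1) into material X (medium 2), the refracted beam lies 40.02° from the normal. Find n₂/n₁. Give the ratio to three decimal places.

n₂/n₁ ≈ 1.191

At Brewster incidence θ_B = 90° − θ_t = 90° − 40.02° = 49.98°.
tan θ_B = n₂/n₁, so n₂/n₁ = tan 49.98° = 1.191.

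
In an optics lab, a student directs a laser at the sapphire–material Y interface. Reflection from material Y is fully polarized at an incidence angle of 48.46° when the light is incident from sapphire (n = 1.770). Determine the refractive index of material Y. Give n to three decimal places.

Brewster's law: tan θ_B = n₂/n₁ (light incident in sapphire, refracted into material Y).
n₂ = n₁ tan θ_B = 1.770 × tan 48.46° = 1.998.

n ≈ 1.998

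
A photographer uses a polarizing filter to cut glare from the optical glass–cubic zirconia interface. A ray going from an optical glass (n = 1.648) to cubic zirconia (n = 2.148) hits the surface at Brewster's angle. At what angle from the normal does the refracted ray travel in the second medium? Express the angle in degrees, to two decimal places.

θ_t ≈ 37.50°

First find Brewster's angle: tan θ_B = 2.148/1.648 = 1.3034, giving θ_B = 52.50°.
Since θ_B + θ_t = 90° at Brewster incidence, θ_t = 90° − 52.50° = 37.50°.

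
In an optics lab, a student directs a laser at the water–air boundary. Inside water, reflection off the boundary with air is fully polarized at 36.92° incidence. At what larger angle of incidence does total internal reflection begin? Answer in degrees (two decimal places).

tan θ_B = n₂/n₁ = tan 36.92° = 0.7514.
Total internal reflection: sin θ_c = n₂/n₁ = 0.7514.
θ_c = arcsin(0.7514) = 48.71°.

θ_c ≈ 48.71°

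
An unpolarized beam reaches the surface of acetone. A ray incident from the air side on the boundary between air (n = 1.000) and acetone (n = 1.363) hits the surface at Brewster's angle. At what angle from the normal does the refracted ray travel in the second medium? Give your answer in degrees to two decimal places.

First find Brewster's angle: tan θ_B = 1.363/1.000 = 1.3630, giving θ_B = 53.73°.
The refracted ray is perpendicular to the reflected ray, so θ_t = 90° − θ_B = 36.27°.

θ_t ≈ 36.27°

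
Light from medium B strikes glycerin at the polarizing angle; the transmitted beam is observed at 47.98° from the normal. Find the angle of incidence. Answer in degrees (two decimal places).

At Brewster's angle the reflected and refracted rays are perpendicular, so θ_B + θ_t = 90°.
θ_B = 90° − 47.98° = 42.02°.

θ_B ≈ 42.02°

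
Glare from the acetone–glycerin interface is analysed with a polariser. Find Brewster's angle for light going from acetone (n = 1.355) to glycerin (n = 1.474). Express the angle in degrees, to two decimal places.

Brewster's condition: tan θ_B = n₂/n₁ = 1.474/1.355 = 1.0878. Taking the arctangent, θ_B = 47.41°.

θ_B ≈ 47.41°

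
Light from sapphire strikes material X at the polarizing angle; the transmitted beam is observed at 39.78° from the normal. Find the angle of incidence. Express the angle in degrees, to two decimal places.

At Brewster's angle the reflected and refracted rays are perpendicular, so θ_B + θ_t = 90°.
So θ_B = 90° − θ_t = 90° − 39.78° = 50.22°.

θ_B ≈ 50.22°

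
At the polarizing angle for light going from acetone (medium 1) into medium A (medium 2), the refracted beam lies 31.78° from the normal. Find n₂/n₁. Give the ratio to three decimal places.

θ_B + θ_t = 90°, so θ_B = 90° − 31.78° = 58.22°.
Then n₂/n₁ = tan θ_B = tan 58.22° = 1.614.

n₂/n₁ ≈ 1.614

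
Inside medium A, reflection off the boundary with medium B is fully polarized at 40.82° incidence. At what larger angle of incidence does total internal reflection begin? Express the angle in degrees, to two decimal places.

θ_c ≈ 59.74°

From Brewster, n₂/n₁ = tan θ_B = tan 40.82° = 0.8638.
Then sin θ_c = n₂/n₁ = 0.8638, so θ_c = arcsin 0.8638 = 59.74°.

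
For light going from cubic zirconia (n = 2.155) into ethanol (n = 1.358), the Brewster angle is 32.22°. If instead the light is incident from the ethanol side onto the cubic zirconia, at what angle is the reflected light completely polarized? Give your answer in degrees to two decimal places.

θ_B' ≈ 57.78°

tan θ_B' = n₁/n₂ = 1/tan θ_B, so θ_B' = 90° − θ_B.
θ_B' = 90° − 32.22° = 57.78°.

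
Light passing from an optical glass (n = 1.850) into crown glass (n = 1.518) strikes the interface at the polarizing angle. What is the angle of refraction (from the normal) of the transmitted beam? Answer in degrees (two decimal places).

θ_t ≈ 50.63°

tan θ_B = n₂/n₁ = 1.518/1.850 = 0.8205, so θ_B = 39.37°.
The refracted ray is perpendicular to the reflected ray, so θ_t = 90° − θ_B = 50.63°.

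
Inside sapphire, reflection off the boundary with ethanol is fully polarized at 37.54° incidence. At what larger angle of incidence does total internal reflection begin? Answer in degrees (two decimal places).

θ_c ≈ 50.21°

n₂/n₁ = tan 37.54° = 0.7684; the critical angle satisfies sin θ_c = n₂/n₁.
θ_c = arcsin(0.7684) = 50.21°.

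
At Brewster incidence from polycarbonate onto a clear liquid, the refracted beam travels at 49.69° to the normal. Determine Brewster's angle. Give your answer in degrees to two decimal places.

At Brewster's angle the reflected and refracted rays are perpendicular, so θ_B + θ_t = 90°.
So θ_B = 90° − θ_t = 90° − 49.69° = 40.31°.

θ_B ≈ 40.31°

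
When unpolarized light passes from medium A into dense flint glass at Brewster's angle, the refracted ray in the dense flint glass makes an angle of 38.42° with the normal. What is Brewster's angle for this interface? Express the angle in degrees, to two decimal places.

Brewster's condition makes the reflected and refracted beams perpendicular: θ_B + θ_t = 90°.
θ_B = 90° − 38.42° = 51.58°.

θ_B ≈ 51.58°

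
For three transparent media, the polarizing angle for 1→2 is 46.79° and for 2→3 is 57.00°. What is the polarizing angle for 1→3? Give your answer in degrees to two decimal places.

θ_B ≈ 58.61°

n₂/n₁ = tan 46.79° = 1.0645 and n₃/n₂ = tan 57.00° = 1.5399.
n₃/n₁ = 1.6392. Then tan θ_B(1→3) = n₃/n₁, so θ_B(1→3) = arctan(1.6392) = 58.61°.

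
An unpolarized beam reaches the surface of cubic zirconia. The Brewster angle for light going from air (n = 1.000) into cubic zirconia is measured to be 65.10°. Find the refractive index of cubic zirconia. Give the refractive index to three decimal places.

Full polarization of the reflected beam means tan θ_B = n₂/n₁, where n₁ is the incident medium (air).
n₂ = n₁ tan θ_B = 1.000 × tan 65.10° = 2.154.

n ≈ 2.154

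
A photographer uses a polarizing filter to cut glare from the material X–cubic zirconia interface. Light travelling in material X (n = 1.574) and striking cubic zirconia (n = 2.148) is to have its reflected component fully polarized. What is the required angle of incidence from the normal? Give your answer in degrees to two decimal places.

tan θ_B = n₂/n₁ = 2.148/1.574 = 1.3647. Taking the arctangent, θ_B = 53.77°.

θ_B ≈ 53.77°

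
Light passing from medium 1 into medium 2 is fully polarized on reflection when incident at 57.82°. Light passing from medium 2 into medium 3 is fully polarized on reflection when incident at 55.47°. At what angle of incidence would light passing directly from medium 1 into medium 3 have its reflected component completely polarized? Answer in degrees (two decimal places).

θ_B ≈ 66.59°

tan θ_B(1→2) = n₂/n₁ = tan 57.82° = 1.5892.
tan θ_B(2→3) = n₃/n₂ = tan 55.47° = 1.4534.
n₃/n₁ = 2.3097. Then tan θ_B(1→3) = n₃/n₁, so θ_B(1→3) = arctan(2.3097) = 66.59°.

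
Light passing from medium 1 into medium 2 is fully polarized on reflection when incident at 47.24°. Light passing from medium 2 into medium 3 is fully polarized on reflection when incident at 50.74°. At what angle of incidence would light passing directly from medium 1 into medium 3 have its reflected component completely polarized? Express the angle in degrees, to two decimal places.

θ_B ≈ 52.92°

Each Brewster angle gives a ratio: n₂/n₁ = tan 47.24° = 1.0814, n₃/n₂ = tan 50.74° = 1.2235.
So n₃/n₁ = (n₂/n₁)(n₃/n₂) = 1.0814 × 1.2235 = 1.3231.
θ_B(1→3) = arctan(1.3231) = 52.92°.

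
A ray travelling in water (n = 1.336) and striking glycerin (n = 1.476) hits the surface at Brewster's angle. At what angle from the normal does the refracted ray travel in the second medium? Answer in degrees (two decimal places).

θ_t ≈ 42.15°

θ_B = arctan(n₂/n₁) = arctan(1.476/1.336) = 47.85°.
At Brewster's angle the reflected and refracted rays are perpendicular, so θ_t = 90° − θ_B = 90° − 47.85° = 42.15°.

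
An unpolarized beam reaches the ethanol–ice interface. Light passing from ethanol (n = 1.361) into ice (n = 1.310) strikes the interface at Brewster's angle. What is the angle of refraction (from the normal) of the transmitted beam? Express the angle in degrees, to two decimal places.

tan θ_B = n₂/n₁ = 1.310/1.361 = 0.9625, so θ_B = 43.91°.
The refracted ray is perpendicular to the reflected ray, so θ_t = 90° − θ_B = 46.09°.

θ_t ≈ 46.09°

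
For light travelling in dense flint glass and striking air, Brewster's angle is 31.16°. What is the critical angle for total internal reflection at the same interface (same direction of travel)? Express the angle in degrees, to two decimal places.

tan θ_B = n₂/n₁ = tan 31.16° = 0.6047.
Total internal reflection: sin θ_c = n₂/n₁ = 0.6047.
θ_c = arcsin(0.6047) = 37.20°.

θ_c ≈ 37.20°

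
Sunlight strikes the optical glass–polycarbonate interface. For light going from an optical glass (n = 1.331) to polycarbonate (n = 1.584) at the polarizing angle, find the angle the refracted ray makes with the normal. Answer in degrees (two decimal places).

First find Brewster's angle: tan θ_B = 1.584/1.331 = 1.1901, giving θ_B = 49.96°.
Since θ_B + θ_t = 90° at Brewster incidence, θ_t = 90° − 49.96° = 40.04°.

θ_t ≈ 40.04°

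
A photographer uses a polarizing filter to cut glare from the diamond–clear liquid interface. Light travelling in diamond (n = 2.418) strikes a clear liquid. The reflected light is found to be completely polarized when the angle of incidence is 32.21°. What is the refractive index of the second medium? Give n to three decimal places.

n ≈ 1.523

Brewster's law: tan θ_B = n₂/n₁ (light incident in diamond, refracted into a clear liquid).
n₂ = n₁ tan θ_B = 2.418 × tan 32.21° = 1.523.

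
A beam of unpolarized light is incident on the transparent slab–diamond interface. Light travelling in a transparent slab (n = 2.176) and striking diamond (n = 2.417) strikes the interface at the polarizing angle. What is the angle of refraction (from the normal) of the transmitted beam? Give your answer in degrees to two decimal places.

First find Brewster's angle: tan θ_B = 2.417/2.176 = 1.1108, giving θ_B = 48.00°.
At Brewster's angle the reflected and refracted rays are perpendicular, so θ_t = 90° − θ_B = 90° − 48.00° = 42.00°.

θ_t ≈ 42.00°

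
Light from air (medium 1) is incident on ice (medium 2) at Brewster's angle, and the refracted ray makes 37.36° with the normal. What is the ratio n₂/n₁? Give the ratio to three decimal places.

At Brewster incidence θ_B = 90° − θ_t = 90° − 37.36° = 52.64°.
Then n₂/n₁ = tan θ_B = tan 52.64° = 1.310.

n₂/n₁ ≈ 1.310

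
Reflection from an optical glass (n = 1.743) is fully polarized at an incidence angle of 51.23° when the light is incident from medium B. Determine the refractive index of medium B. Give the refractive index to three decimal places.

n ≈ 1.400

Brewster's law: tan θ_B = n₂/n₁ (light incident in medium B, refracted into an optical glass).
n₁ = n₂ / tan θ_B = 1.743 / tan 51.23° = 1.400.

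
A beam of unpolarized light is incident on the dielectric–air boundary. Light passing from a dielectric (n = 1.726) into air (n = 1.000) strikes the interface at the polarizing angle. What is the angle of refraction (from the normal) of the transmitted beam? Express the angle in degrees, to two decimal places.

θ_t ≈ 59.91°

First find Brewster's angle: tan θ_B = 1.000/1.726 = 0.5794, giving θ_B = 30.09°.
At Brewster's angle the reflected and refracted rays are perpendicular, so θ_t = 90° − θ_B = 90° − 30.09° = 59.91°.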